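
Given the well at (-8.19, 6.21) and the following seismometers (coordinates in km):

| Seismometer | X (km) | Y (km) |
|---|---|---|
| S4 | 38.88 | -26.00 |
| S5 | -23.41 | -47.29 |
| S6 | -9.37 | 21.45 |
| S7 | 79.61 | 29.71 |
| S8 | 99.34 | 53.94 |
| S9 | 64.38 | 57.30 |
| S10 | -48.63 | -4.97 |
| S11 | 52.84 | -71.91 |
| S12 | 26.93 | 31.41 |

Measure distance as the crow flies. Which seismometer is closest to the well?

S6

Distances from (-8.19, 6.21):
S4: 57.04 km
S5: 55.62 km
S6: 15.29 km
S7: 90.89 km
S8: 117.65 km
S9: 88.75 km
S10: 41.96 km
S11: 99.13 km
S12: 43.23 km
Minimum: S6 at 15.29 km.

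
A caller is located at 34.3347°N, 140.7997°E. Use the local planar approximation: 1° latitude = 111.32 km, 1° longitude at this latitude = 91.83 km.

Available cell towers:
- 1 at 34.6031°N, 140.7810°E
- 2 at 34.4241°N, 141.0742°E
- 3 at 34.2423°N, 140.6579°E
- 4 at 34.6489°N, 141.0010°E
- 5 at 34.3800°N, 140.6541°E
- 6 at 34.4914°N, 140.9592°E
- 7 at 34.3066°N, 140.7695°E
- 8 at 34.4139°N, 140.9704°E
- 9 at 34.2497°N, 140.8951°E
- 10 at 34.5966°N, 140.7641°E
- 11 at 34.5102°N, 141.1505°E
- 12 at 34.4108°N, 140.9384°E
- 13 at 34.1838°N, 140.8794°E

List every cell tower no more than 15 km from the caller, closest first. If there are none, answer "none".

Distances from 34.3347°N, 140.7997°E:
1: √((0.2684·111.32)² + (-0.0187·91.83)²) = √(892.712094 + 2.948848) = 29.9276 km
2: √((0.0894·111.32)² + (0.2745·91.83)²) = √(99.042463 + 635.409738) = 27.1008 km
3: √((-0.0924·111.32)² + (-0.1418·91.83)²) = √(105.801138 + 169.559306) = 16.5940 km
4: √((0.3142·111.32)² + (0.2013·91.83)²) = √(1223.372621 + 341.709237) = 39.5611 km
5: √((0.0453·111.32)² + (-0.1456·91.83)²) = √(25.429791 + 178.768880) = 14.2898 km
6: √((0.1567·111.32)² + (0.1595·91.83)²) = √(304.287693 + 214.531240) = 22.7776 km
7: √((-0.0281·111.32)² + (-0.0302·91.83)²) = √(9.784960 + 7.691004) = 4.1804 km
8: √((0.0792·111.32)² + (0.1707·91.83)²) = √(77.731448 + 245.717569) = 17.9847 km
9: √((-0.0850·111.32)² + (0.0954·91.83)²) = √(89.533229 + 76.747797) = 12.8950 km
10: √((0.2619·111.32)² + (-0.0356·91.83)²) = √(849.996999 + 10.687329) = 29.3374 km
11: √((0.1755·111.32)² + (0.3508·91.83)²) = √(381.681084 + 1037.739477) = 37.6752 km
12: √((0.0761·111.32)² + (0.1387·91.83)²) = √(71.765499 + 162.226609) = 15.2968 km
13: √((-0.1509·111.32)² + (0.0797·91.83)²) = √(282.179120 + 53.565580) = 18.3233 km
Threshold 15 km: 7 (4.1804 km), 9 (12.8950 km), 5 (14.2898 km) are within range.

7, 9, 5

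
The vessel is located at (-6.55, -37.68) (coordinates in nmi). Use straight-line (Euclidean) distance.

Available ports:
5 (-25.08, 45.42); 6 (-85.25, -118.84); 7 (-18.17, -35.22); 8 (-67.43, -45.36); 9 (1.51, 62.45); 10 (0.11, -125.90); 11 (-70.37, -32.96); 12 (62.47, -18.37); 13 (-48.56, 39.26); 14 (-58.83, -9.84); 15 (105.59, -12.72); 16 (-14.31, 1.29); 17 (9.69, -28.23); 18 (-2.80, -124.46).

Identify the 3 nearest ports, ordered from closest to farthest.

7, 17, 16

Distances from (-6.55, -37.68):
5: 85.14 nmi
6: 113.05 nmi
7: 11.88 nmi
8: 61.36 nmi
9: 100.45 nmi
10: 88.47 nmi
11: 63.99 nmi
12: 71.67 nmi
13: 87.66 nmi
14: 59.23 nmi
15: 114.88 nmi
16: 39.74 nmi
17: 18.79 nmi
18: 86.86 nmi
Sorted: 7 (11.88 nmi) < 17 (18.79 nmi) < 16 (39.74 nmi) < 14 (59.23 nmi) < 8 (61.36 nmi) < …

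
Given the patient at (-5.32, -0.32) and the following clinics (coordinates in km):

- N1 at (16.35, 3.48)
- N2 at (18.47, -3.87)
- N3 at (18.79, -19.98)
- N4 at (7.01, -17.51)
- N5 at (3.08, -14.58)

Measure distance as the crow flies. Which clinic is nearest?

N5

Distances from (-5.32, -0.32):
N1: 22.00 km
N2: 24.05 km
N3: 31.11 km
N4: 21.15 km
N5: 16.55 km
Minimum: N5 at 16.55 km.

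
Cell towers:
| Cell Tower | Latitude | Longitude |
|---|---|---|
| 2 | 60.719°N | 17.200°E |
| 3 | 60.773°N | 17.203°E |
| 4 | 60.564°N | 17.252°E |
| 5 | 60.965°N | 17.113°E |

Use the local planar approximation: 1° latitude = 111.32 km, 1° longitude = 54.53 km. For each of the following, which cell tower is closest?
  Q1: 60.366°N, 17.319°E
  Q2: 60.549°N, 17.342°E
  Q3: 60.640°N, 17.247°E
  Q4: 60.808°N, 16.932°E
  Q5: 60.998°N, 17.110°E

Q1 at 60.366°N, 17.319°E:
  2: √((0.353·111.32)² + (-0.119·54.53)²) = √(1544.17247 + 42.10803) = 39.828 km
  3: √((0.407·111.32)² + (-0.116·54.53)²) = √(2052.74600 + 40.01170) = 45.747 km
  4: √((0.198·111.32)² + (-0.067·54.53)²) = √(485.82155 + 13.34814) = 22.342 km
  5: √((0.599·111.32)² + (-0.206·54.53)²) = √(4446.31309 + 126.18433) = 67.620 km
  → nearest: 4 (22.342 km)
Q2 at 60.549°N, 17.342°E:
  2: √((0.170·111.32)² + (-0.142·54.53)²) = √(358.13292 + 59.95808) = 20.447 km
  3: √((0.224·111.32)² + (-0.139·54.53)²) = √(621.78814 + 57.45140) = 26.062 km
  4: √((0.015·111.32)² + (-0.090·54.53)²) = √(2.78823 + 24.08552) = 5.184 km
  5: √((0.416·111.32)² + (-0.229·54.53)²) = √(2144.53460 + 155.93441) = 47.963 km
  → nearest: 4 (5.184 km)
Q3 at 60.640°N, 17.247°E:
  2: √((0.079·111.32)² + (-0.047·54.53)²) = √(77.33936 + 6.56851) = 9.160 km
  3: √((0.133·111.32)² + (-0.044·54.53)²) = √(219.20461 + 5.75674) = 14.999 km
  4: √((-0.076·111.32)² + (0.005·54.53)²) = √(71.57701 + 0.07434) = 8.465 km
  5: √((0.325·111.32)² + (-0.134·54.53)²) = √(1308.92004 + 53.39254) = 36.910 km
  → nearest: 4 (8.465 km)
Q4 at 60.808°N, 16.932°E:
  2: √((-0.089·111.32)² + (0.268·54.53)²) = √(98.15816 + 213.57017) = 17.656 km
  3: √((-0.035·111.32)² + (0.271·54.53)²) = √(15.18037 + 218.37835) = 15.283 km
  4: √((-0.244·111.32)² + (0.320·54.53)²) = √(737.77859 + 304.48854) = 32.284 km
  5: √((0.157·111.32)² + (0.181·54.53)²) = √(305.45392 + 97.41552) = 20.072 km
  → nearest: 3 (15.283 km)
Q5 at 60.998°N, 17.110°E:
  2: √((-0.279·111.32)² + (0.090·54.53)²) = √(964.61676 + 24.08552) = 31.444 km
  3: √((-0.225·111.32)² + (0.093·54.53)²) = √(627.35221 + 25.71798) = 25.555 km
  4: √((-0.434·111.32)² + (0.142·54.53)²) = √(2334.13437 + 59.95808) = 48.929 km
  5: √((-0.033·111.32)² + (0.003·54.53)²) = √(13.49504 + 0.02676) = 3.677 km
  → nearest: 5 (3.677 km)

Q1→4; Q2→4; Q3→4; Q4→3; Q5→5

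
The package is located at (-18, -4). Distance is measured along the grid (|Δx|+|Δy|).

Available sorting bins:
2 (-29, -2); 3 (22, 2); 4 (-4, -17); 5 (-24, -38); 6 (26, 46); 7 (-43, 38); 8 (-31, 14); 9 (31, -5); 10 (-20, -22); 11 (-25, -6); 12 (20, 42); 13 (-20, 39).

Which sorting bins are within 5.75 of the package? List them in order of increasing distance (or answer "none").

Distances from (-18, -4):
2: 13
3: 46
4: 27
5: 40
6: 94
7: 67
8: 31
9: 50
10: 20
11: 9
12: 84
13: 45
Threshold 5.75: none within range.

none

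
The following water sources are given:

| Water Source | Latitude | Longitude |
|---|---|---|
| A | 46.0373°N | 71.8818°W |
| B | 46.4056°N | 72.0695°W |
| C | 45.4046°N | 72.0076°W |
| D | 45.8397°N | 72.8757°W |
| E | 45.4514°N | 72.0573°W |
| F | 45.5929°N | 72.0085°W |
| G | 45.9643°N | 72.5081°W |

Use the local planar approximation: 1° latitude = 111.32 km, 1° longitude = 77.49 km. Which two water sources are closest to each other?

Pairwise distances:
A–B: √((0.3683·111.32)² + (-0.1877·77.49)²) = √(1680.930793 + 211.553331) = 43.5027 km
A–C: √((-0.6327·111.32)² + (-0.1258·77.49)²) = √(4960.689726 + 95.028222) = 71.1036 km
A–D: √((-0.1976·111.32)² + (-0.9939·77.49)²) = √(483.860618 + 5931.666194) = 80.0970 km
A–E: √((-0.5859·111.32)² + (-0.1755·77.49)²) = √(4253.959896 + 184.946264) = 66.6251 km
A–F: √((-0.4444·111.32)² + (-0.1267·77.49)²) = √(2447.341056 + 96.392790) = 50.4354 km
A–G: √((-0.0730·111.32)² + (-0.6263·77.49)²) = √(66.037727 + 2355.353762) = 49.2076 km
B–C: √((-1.0010·111.32)² + (0.0619·77.49)²) = √(12416.939077 + 23.007669) = 111.5345 km
B–D: √((-0.5659·111.32)² + (-0.8062·77.49)²) = √(3968.494504 + 3902.805510) = 88.7203 km
B–E: √((-0.9542·111.32)² + (0.0122·77.49)²) = √(11283.016410 + 0.893740) = 106.2258 km
B–F: √((-0.8127·111.32)² + (0.0610·77.49)²) = √(8184.778198 + 22.343489) = 90.5932 km
B–G: √((-0.4413·111.32)² + (-0.4386·77.49)²) = √(2413.316322 + 1155.123918) = 59.7364 km
C–D: √((0.4351·111.32)² + (-0.8681·77.49)²) = √(2345.981386 + 4525.127644) = 82.8922 km
C–E: √((0.0468·111.32)² + (-0.0497·77.49)²) = √(27.141766 + 14.832150) = 6.4787 km
C–F: √((0.1883·111.32)² + (-0.0009·77.49)²) = √(439.386830 + 0.004864) = 20.9617 km
C–G: √((0.5597·111.32)² + (-0.5005·77.49)²) = √(3882.013212 + 1504.178876) = 73.3907 km
D–E: √((-0.3883·111.32)² + (0.8184·77.49)²) = √(1868.448692 + 4021.819386) = 76.7481 km
D–F: √((-0.2468·111.32)² + (0.8672·77.49)²) = √(754.808368 + 4515.749684) = 72.5986 km
D–G: √((0.1246·111.32)² + (0.3676·77.49)²) = √(192.389994 + 811.413683) = 31.6829 km
E–F: √((0.1415·111.32)² + (0.0488·77.49)²) = √(248.118573 + 14.299833) = 16.1993 km
E–G: √((0.5129·111.32)² + (-0.4508·77.49)²) = √(3259.956413 + 1220.278997) = 66.9346 km
F–G: √((0.3714·111.32)² + (-0.4996·77.49)²) = √(1709.346843 + 1498.774106) = 56.6403 km
Closest pair: C–E at 6.4787 km.

C and E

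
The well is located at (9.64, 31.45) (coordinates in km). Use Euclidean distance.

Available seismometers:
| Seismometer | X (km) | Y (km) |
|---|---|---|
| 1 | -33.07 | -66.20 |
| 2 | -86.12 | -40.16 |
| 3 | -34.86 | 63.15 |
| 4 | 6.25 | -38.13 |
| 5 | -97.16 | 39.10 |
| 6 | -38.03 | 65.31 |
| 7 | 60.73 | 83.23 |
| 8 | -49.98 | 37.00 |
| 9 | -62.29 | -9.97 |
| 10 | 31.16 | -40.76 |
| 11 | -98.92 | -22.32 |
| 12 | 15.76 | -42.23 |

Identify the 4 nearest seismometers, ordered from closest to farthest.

3, 6, 8, 4

Distances from (9.64, 31.45):
1: 106.58 km
2: 119.57 km
3: 54.64 km
4: 69.66 km
5: 107.07 km
6: 58.47 km
7: 72.74 km
8: 59.88 km
9: 83.00 km
10: 75.35 km
11: 121.15 km
12: 73.93 km
Sorted: 3 (54.64 km) < 6 (58.47 km) < 8 (59.88 km) < 4 (69.66 km) < 7 (72.74 km) < 12 (73.93 km) < …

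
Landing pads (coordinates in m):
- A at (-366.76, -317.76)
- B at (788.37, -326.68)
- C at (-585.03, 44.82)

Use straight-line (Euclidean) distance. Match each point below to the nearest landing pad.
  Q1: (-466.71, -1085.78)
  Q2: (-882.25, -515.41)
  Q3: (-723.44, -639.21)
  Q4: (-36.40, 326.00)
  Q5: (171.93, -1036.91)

Q1→A; Q2→A; Q3→A; Q4→C; Q5→A

Q1 at (-466.71, -1085.78):
  A: √((99.95)² + (768.02)²) = √(9990.0025 + 589854.7204) = 774.50 m
  B: √((1255.08)² + (759.10)²) = √(1575225.8064 + 576232.8100) = 1466.79 m
  C: √((-118.32)² + (1130.60)²) = √(13999.6224 + 1278256.3600) = 1136.77 m
  → nearest: A (774.50 m)
Q2 at (-882.25, -515.41):
  A: √((515.49)² + (197.65)²) = √(265729.9401 + 39065.5225) = 552.08 m
  B: √((1670.62)² + (188.73)²) = √(2790971.1844 + 35619.0129) = 1681.25 m
  C: √((297.22)² + (560.23)²) = √(88339.7284 + 313857.6529) = 634.19 m
  → nearest: A (552.08 m)
Q3 at (-723.44, -639.21):
  A: √((356.68)² + (321.45)²) = √(127220.6224 + 103330.1025) = 480.16 m
  B: √((1511.81)² + (312.53)²) = √(2285569.4761 + 97675.0009) = 1543.78 m
  C: √((138.41)² + (684.03)²) = √(19157.3281 + 467897.0409) = 697.89 m
  → nearest: A (480.16 m)
Q4 at (-36.40, 326.00):
  A: √((-330.36)² + (-643.76)²) = √(109137.7296 + 414426.9376) = 723.58 m
  B: √((824.77)² + (-652.68)²) = √(680245.5529 + 425991.1824) = 1051.78 m
  C: √((-548.63)² + (-281.18)²) = √(300994.8769 + 79062.1924) = 616.49 m
  → nearest: C (616.49 m)
Q5 at (171.93, -1036.91):
  A: √((-538.69)² + (719.15)²) = √(290186.9161 + 517176.7225) = 898.53 m
  B: √((616.44)² + (710.23)²) = √(379998.2736 + 504426.6529) = 940.44 m
  C: √((-756.96)² + (1081.73)²) = √(572988.4416 + 1170139.7929) = 1320.28 m
  → nearest: A (898.53 m)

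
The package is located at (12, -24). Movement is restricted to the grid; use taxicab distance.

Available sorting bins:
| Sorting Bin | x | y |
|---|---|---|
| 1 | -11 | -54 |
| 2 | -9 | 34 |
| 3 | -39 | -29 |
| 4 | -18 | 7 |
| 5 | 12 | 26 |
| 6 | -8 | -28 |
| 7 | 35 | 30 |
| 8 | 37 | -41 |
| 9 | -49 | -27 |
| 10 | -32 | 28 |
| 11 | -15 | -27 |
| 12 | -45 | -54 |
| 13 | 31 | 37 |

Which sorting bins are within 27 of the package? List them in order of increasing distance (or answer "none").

6

Distances from (12, -24):
1: 53
2: 79
3: 56
4: 61
5: 50
6: 24
7: 77
8: 42
9: 64
10: 96
11: 30
12: 87
13: 80
Threshold 27: 6 (24) is within range.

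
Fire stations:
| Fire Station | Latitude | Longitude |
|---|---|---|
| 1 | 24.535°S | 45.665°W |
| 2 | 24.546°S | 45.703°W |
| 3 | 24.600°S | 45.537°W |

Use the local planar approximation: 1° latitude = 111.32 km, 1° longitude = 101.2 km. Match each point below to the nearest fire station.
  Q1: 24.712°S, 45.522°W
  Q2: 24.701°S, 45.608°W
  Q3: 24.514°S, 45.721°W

Q1 at 24.712°S, 45.522°W:
  1: 24.447 km
  2: 26.019 km
  3: 12.560 km
  → nearest: 3 (12.560 km)
Q2 at 24.701°S, 45.608°W:
  1: 19.359 km
  2: 19.752 km
  3: 13.343 km
  → nearest: 3 (13.343 km)
Q3 at 24.514°S, 45.721°W:
  1: 6.130 km
  2: 4.001 km
  3: 20.938 km
  → nearest: 2 (4.001 km)

Q1→3; Q2→3; Q3→2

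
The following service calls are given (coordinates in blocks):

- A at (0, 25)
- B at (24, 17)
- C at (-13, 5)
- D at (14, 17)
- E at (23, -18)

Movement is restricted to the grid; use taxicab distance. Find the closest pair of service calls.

B and D

Pairwise distances:
A–B: |24| + |-8| = 24 + 8 = 32 blocks
A–C: |-13| + |-20| = 13 + 20 = 33 blocks
A–D: |14| + |-8| = 14 + 8 = 22 blocks
A–E: |23| + |-43| = 23 + 43 = 66 blocks
B–C: |-37| + |-12| = 37 + 12 = 49 blocks
B–D: |-10| + |0| = 10 + 0 = 10 blocks
B–E: |-1| + |-35| = 1 + 35 = 36 blocks
C–D: |27| + |12| = 27 + 12 = 39 blocks
C–E: |36| + |-23| = 36 + 23 = 59 blocks
D–E: |9| + |-35| = 9 + 35 = 44 blocks
Closest pair: B–D at 10 blocks.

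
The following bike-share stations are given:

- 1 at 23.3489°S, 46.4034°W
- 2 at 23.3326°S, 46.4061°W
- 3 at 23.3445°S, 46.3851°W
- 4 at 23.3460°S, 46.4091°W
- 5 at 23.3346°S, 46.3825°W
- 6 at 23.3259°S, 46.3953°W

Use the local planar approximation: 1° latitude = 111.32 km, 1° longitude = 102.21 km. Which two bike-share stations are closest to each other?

1 and 4

Pairwise distances:
1–2: 1.8354 km
1–3: 1.9335 km
1–4: 0.6661 km
1–5: 2.6641 km
1–6: 2.6909 km
2–3: 2.5223 km
2–4: 1.5229 km
2–5: 2.4224 km
2–6: 1.3322 km
3–4: 2.4587 km
3–5: 1.1337 km
3–6: 2.3182 km
4–5: 3.0004 km
4–6: 2.6450 km
5–6: 1.6278 km
Closest pair: 1–4 at 0.6661 km.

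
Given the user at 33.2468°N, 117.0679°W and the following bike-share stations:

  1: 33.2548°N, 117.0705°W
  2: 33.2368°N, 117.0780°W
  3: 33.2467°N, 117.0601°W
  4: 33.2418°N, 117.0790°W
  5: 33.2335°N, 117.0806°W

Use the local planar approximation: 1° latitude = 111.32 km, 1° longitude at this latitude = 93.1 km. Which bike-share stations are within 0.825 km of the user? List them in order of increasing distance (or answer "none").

Distances from 33.2468°N, 117.0679°W:
1: √((0.0080·111.32)² + (-0.0026·93.1)²) = √(0.793097 + 0.058593) = 0.9229 km
2: √((-0.0100·111.32)² + (-0.0101·93.1)²) = √(1.239214 + 0.884183) = 1.4572 km
3: √((-0.0001·111.32)² + (0.0078·93.1)²) = √(0.000124 + 0.527337) = 0.7263 km
4: √((-0.0050·111.32)² + (-0.0111·93.1)²) = √(0.309804 + 1.067936) = 1.1738 km
5: √((-0.0133·111.32)² + (-0.0127·93.1)²) = √(2.192046 + 1.397999) = 1.8947 km
Threshold 0.825 km: 3 (0.7263 km) is within range.

3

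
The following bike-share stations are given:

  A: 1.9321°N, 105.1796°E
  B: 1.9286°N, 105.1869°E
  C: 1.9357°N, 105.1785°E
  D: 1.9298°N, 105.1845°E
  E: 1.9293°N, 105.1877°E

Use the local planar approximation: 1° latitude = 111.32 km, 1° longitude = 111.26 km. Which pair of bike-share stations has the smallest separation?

B and E

Pairwise distances:
A–B: 0.9008 km
A–C: 0.4190 km
A–D: 0.6023 km
A–E: 0.9536 km
B–C: 1.2240 km
B–D: 0.2986 km
B–E: 0.1183 km
C–D: 0.9365 km
C–E: 1.2471 km
D–E: 0.3604 km
Closest pair: B–E at 0.1183 km.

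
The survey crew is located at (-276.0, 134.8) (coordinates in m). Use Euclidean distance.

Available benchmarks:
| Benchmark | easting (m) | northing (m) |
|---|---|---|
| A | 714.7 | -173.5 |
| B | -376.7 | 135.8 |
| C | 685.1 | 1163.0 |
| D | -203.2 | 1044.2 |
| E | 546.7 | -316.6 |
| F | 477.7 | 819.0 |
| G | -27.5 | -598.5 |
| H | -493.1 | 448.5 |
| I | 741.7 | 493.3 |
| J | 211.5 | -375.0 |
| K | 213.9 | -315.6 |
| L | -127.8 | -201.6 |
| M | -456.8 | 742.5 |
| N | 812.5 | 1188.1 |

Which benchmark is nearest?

B

Distances from (-276.0, 134.8):
A: 1037.6 m
B: 100.7 m
C: 1407.4 m
D: 912.3 m
E: 938.4 m
F: 1017.9 m
G: 774.3 m
H: 381.5 m
I: 1079.0 m
J: 705.4 m
K: 665.5 m
L: 367.6 m
M: 634.0 m
N: 1514.7 m
Minimum: B at 100.7 m.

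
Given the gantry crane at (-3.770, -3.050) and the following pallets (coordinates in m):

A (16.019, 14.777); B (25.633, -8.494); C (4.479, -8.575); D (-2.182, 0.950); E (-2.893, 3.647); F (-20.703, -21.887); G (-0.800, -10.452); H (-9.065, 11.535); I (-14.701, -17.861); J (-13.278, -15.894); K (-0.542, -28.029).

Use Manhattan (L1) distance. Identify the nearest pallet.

Distances from (-3.770, -3.050):
A: 37.616 m
B: 34.847 m
C: 13.774 m
D: 5.588 m
E: 7.574 m
F: 35.770 m
G: 10.372 m
H: 19.880 m
I: 25.742 m
J: 22.352 m
K: 28.207 m
Minimum: D at 5.588 m.

D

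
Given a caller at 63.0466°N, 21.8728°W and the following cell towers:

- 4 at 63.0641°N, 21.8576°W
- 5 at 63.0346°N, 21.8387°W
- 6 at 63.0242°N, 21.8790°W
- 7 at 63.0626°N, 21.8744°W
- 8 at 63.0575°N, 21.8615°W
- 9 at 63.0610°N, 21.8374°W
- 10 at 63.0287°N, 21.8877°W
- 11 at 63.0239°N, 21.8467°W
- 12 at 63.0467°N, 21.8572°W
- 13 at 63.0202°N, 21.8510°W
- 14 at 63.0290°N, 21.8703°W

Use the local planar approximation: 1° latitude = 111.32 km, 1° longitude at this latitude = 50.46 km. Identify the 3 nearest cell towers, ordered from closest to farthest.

12, 8, 7

Distances from 63.0466°N, 21.8728°W:
4: √((0.0175·111.32)² + (0.0152·50.46)²) = √(3.795094 + 0.588277) = 2.0937 km
5: √((-0.0120·111.32)² + (0.0341·50.46)²) = √(1.784469 + 2.960760) = 2.1784 km
6: √((-0.0224·111.32)² + (-0.0062·50.46)²) = √(6.217881 + 0.097876) = 2.5131 km
7: √((0.0160·111.32)² + (-0.0016·50.46)²) = √(3.172388 + 0.006518) = 1.7829 km
8: √((0.0109·111.32)² + (0.0113·50.46)²) = √(1.472310 + 0.325126) = 1.3407 km
9: √((0.0144·111.32)² + (0.0354·50.46)²) = √(2.569635 + 3.190811) = 2.4001 km
10: √((-0.0179·111.32)² + (-0.0149·50.46)²) = √(3.970566 + 0.565284) = 2.1298 km
11: √((-0.0227·111.32)² + (0.0261·50.46)²) = √(6.385547 + 1.734505) = 2.8496 km
12: √((0.0001·111.32)² + (0.0156·50.46)²) = √(0.000124 + 0.619646) = 0.7873 km
13: √((-0.0264·111.32)² + (0.0218·50.46)²) = √(8.636828 + 1.210062) = 3.1380 km
14: √((-0.0176·111.32)² + (0.0025·50.46)²) = √(3.838590 + 0.015914) = 1.9633 km
Sorted: 12 (0.7873 km) < 8 (1.3407 km) < 7 (1.7829 km) < 14 (1.9633 km) < 4 (2.0937 km) < …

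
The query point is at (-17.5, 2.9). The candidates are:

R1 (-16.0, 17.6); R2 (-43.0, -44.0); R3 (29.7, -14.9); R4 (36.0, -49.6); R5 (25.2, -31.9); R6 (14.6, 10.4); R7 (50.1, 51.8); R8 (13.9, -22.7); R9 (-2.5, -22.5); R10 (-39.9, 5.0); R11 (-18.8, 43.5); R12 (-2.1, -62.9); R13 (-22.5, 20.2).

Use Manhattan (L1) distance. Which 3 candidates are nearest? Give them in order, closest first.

Distances from (-17.5, 2.9):
R1: |1.5| + |14.7| = 1.5 + 14.7 = 16.2
R2: |-25.5| + |-46.9| = 25.5 + 46.9 = 72.4
R3: |47.2| + |-17.8| = 47.2 + 17.8 = 65.0
R4: |53.5| + |-52.5| = 53.5 + 52.5 = 106.0
R5: |42.7| + |-34.8| = 42.7 + 34.8 = 77.5
R6: |32.1| + |7.5| = 32.1 + 7.5 = 39.6
R7: |67.6| + |48.9| = 67.6 + 48.9 = 116.5
R8: |31.4| + |-25.6| = 31.4 + 25.6 = 57.0
R9: |15.0| + |-25.4| = 15.0 + 25.4 = 40.4
R10: |-22.4| + |2.1| = 22.4 + 2.1 = 24.5
R11: |-1.3| + |40.6| = 1.3 + 40.6 = 41.9
R12: |15.4| + |-65.8| = 15.4 + 65.8 = 81.2
R13: |-5.0| + |17.3| = 5.0 + 17.3 = 22.3
Sorted: R1 (16.2) < R13 (22.3) < R10 (24.5) < R6 (39.6) < R9 (40.4) < …

R1, R13, R10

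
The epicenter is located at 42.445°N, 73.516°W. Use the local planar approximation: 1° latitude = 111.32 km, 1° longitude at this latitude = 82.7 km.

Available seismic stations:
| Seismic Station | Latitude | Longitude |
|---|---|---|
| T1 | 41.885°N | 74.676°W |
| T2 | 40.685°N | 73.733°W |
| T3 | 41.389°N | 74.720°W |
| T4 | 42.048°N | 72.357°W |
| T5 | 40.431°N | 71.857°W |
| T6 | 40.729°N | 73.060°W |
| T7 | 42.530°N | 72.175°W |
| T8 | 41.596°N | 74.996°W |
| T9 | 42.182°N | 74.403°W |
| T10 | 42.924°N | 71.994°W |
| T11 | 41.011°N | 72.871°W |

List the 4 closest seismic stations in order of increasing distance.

T9, T4, T7, T1

Distances from 42.445°N, 73.516°W:
T1: √((-0.560·111.32)² + (-1.160·82.7)²) = √(3886.17586 + 9202.94862) = 114.408 km
T2: √((-1.760·111.32)² + (-0.217·82.7)²) = √(38385.90030 + 322.05533) = 196.743 km
T3: √((-1.056·111.32)² + (-1.204·82.7)²) = √(13818.92411 + 9914.34421) = 154.056 km
T4: √((-0.397·111.32)² + (1.159·82.7)²) = √(1953.11317 + 9187.08831) = 105.547 km
T5: √((-2.014·111.32)² + (1.659·82.7)²) = √(50264.95843 + 18823.64792) = 262.847 km
T6: √((-1.716·111.32)² + (0.456·82.7)²) = √(36490.59647 + 1422.13461) = 194.712 km
T7: √((0.085·111.32)² + (1.341·82.7)²) = √(89.53323 + 12298.96526) = 111.304 km
T8: √((-0.849·111.32)² + (-1.480·82.7)²) = √(8932.26863 + 14980.78082) = 154.638 km
T9: √((-0.263·111.32)² + (-0.887·82.7)²) = √(857.15210 + 5380.94135) = 78.982 km
T10: √((0.479·111.32)² + (1.522·82.7)²) = √(2843.26554 + 15843.10586) = 136.698 km
T11: √((-1.434·111.32)² + (0.645·82.7)²) = √(25482.65638 + 2845.31562) = 168.309 km
Sorted: T9 (78.982 km) < T4 (105.547 km) < T7 (111.304 km) < T1 (114.408 km) < T10 (136.698 km) < T3 (154.056 km) < …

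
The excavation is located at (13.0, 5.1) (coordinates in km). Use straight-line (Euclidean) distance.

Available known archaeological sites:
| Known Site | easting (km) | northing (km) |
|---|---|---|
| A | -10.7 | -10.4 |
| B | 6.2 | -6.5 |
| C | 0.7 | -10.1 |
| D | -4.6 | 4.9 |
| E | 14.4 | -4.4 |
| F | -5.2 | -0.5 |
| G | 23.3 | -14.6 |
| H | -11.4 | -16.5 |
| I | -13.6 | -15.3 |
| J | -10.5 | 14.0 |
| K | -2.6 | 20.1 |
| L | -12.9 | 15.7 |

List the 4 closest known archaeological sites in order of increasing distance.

E, B, D, F

Distances from (13.0, 5.1):
A: √((-23.7)² + (-15.5)²) = √(561.690 + 240.250) = 28.3 km
B: √((-6.8)² + (-11.6)²) = √(46.240 + 134.560) = 13.4 km
C: √((-12.3)² + (-15.2)²) = √(151.290 + 231.040) = 19.6 km
D: √((-17.6)² + (-0.2)²) = √(309.760 + 0.040) = 17.6 km
E: √((1.4)² + (-9.5)²) = √(1.960 + 90.250) = 9.6 km
F: √((-18.2)² + (-5.6)²) = √(331.240 + 31.360) = 19.0 km
G: √((10.3)² + (-19.7)²) = √(106.090 + 388.090) = 22.2 km
H: √((-24.4)² + (-21.6)²) = √(595.360 + 466.560) = 32.6 km
I: √((-26.6)² + (-20.4)²) = √(707.560 + 416.160) = 33.5 km
J: √((-23.5)² + (8.9)²) = √(552.250 + 79.210) = 25.1 km
K: √((-15.6)² + (15.0)²) = √(243.360 + 225.000) = 21.6 km
L: √((-25.9)² + (10.6)²) = √(670.810 + 112.360) = 28.0 km
Sorted: E (9.6 km) < B (13.4 km) < D (17.6 km) < F (19.0 km) < C (19.6 km) < K (21.6 km) < …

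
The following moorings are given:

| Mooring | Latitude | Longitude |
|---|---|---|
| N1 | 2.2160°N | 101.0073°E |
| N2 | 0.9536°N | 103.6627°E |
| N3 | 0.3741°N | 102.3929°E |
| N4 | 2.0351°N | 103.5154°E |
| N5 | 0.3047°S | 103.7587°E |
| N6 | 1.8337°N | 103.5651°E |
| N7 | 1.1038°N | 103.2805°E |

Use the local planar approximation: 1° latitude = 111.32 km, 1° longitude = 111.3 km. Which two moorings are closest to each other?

Pairwise distances:
N4–N6: 23.0922 km
N2–N7: 45.7069 km
N6–N7: 87.2086 km
N2–N6: 98.5731 km
N4–N7: 106.9181 km
N2–N4: 121.5037 km
N3–N7: 127.8976 km
N2–N5: 140.4809 km
N2–N3: 155.3555 km
N5–N7: 165.5814 km
N3–N5: 169.7588 km
N3–N6: 208.3794 km
N3–N4: 223.1536 km
N5–N6: 239.0199 km
N1–N3: 256.5629 km
N4–N5: 261.8704 km
N1–N4: 279.8770 km
N1–N7: 281.6763 km
N1–N6: 287.8466 km
N1–N2: 327.2556 km
N1–N5: 415.3506 km
Closest pair: N4–N6 at 23.0922 km.

N4 and N6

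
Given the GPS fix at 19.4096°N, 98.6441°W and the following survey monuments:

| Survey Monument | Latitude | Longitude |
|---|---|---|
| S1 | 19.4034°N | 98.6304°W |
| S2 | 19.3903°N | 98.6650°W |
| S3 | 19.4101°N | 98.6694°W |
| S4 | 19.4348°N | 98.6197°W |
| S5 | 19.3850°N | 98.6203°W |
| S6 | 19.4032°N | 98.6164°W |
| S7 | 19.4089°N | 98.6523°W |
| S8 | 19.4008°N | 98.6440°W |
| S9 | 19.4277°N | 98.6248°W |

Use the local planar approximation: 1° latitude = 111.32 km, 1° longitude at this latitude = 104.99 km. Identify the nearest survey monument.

S7

Distances from 19.4096°N, 98.6441°W:
S1: √((-0.0062·111.32)² + (0.0137·104.99)²) = √(0.476354 + 2.068888) = 1.5954 km
S2: √((-0.0193·111.32)² + (-0.0209·104.99)²) = √(4.615949 + 4.814913) = 3.0710 km
S3: √((0.0005·111.32)² + (-0.0253·104.99)²) = √(0.003098 + 7.055648) = 2.6568 km
S4: √((0.0252·111.32)² + (0.0244·104.99)²) = √(7.869506 + 6.562594) = 3.7990 km
S5: √((-0.0246·111.32)² + (0.0238·104.99)²) = √(7.499229 + 6.243812) = 3.7072 km
S6: √((-0.0064·111.32)² + (0.0277·104.99)²) = √(0.507582 + 8.457761) = 2.9942 km
S7: √((-0.0007·111.32)² + (-0.0082·104.99)²) = √(0.006072 + 0.741180) = 0.8644 km
S8: √((-0.0088·111.32)² + (0.0001·104.99)²) = √(0.959648 + 0.000110) = 0.9797 km
S9: √((0.0181·111.32)² + (0.0193·104.99)²) = √(4.059790 + 4.105920) = 2.8576 km
Minimum: S7 at 0.8644 km.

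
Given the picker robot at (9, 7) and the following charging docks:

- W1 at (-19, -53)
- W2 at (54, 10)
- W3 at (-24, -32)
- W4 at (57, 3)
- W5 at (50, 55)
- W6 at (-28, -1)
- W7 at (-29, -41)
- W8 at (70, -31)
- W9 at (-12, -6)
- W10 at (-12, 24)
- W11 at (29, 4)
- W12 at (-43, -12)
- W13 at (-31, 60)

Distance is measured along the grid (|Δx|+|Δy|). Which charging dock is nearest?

W11

Distances from (9, 7):
W1: 88
W2: 48
W3: 72
W4: 52
W5: 89
W6: 45
W7: 86
W8: 99
W9: 34
W10: 38
W11: 23
W12: 71
W13: 93
Minimum: W11 at 23.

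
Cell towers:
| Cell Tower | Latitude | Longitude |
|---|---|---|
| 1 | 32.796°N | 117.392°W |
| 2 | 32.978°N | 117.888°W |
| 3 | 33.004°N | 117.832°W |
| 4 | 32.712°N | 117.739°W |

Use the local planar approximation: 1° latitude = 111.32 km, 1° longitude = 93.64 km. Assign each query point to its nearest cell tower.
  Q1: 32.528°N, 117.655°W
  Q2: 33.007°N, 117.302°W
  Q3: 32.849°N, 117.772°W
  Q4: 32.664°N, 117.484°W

Q1→4; Q2→1; Q3→4; Q4→1

Q1 at 32.528°N, 117.655°W:
  1: √((0.268·111.32)² + (0.263·93.64)²) = √(890.05324 + 606.50489) = 38.685 km
  2: √((0.450·111.32)² + (-0.233·93.64)²) = √(2509.40884 + 476.03036) = 54.639 km
  3: √((0.476·111.32)² + (-0.177·93.64)²) = √(2807.76206 + 274.70676) = 55.520 km
  4: √((0.184·111.32)² + (-0.084·93.64)²) = √(419.54837 + 61.87018) = 21.941 km
  → nearest: 4 (21.941 km)
Q2 at 33.007°N, 117.302°W:
  1: √((-0.211·111.32)² + (-0.090·93.64)²) = √(551.71057 + 71.02444) = 24.955 km
  2: √((-0.029·111.32)² + (-0.586·93.64)²) = √(10.42179 + 3011.05052) = 54.968 km
  3: √((-0.003·111.32)² + (-0.530·93.64)²) = √(0.11153 + 2463.05749) = 49.630 km
  4: √((-0.295·111.32)² + (-0.437·93.64)²) = √(1078.42619 + 1674.50205) = 52.468 km
  → nearest: 1 (24.955 km)
Q3 at 32.849°N, 117.772°W:
  1: √((-0.053·111.32)² + (0.380·93.64)²) = √(34.80953 + 1266.16412) = 36.069 km
  2: √((0.129·111.32)² + (-0.116·93.64)²) = √(206.21764 + 117.98826) = 18.006 km
  3: √((0.155·111.32)² + (-0.060·93.64)²) = √(297.72122 + 31.56642) = 18.146 km
  4: √((-0.137·111.32)² + (0.033·93.64)²) = √(232.58812 + 9.54884) = 15.561 km
  → nearest: 4 (15.561 km)
Q4 at 32.664°N, 117.484°W:
  1: √((0.132·111.32)² + (0.092·93.64)²) = √(215.92069 + 74.21616) = 17.033 km
  2: √((0.314·111.32)² + (-0.404·93.64)²) = √(1221.81567 + 1431.15127) = 51.507 km
  3: √((0.340·111.32)² + (-0.348·93.64)²) = √(1432.53166 + 1061.89432) = 49.944 km
  4: √((0.048·111.32)² + (-0.255·93.64)²) = √(28.55150 + 570.16844) = 24.469 km
  → nearest: 1 (17.033 km)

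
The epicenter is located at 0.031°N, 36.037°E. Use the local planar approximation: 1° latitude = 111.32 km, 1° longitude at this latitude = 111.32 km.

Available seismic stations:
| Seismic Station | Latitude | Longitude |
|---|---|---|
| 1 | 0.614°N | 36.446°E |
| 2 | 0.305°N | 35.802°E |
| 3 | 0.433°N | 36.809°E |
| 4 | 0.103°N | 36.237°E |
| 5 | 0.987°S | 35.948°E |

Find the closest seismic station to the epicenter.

Distances from 0.031°N, 36.037°E:
1: √((0.583·111.32)² + (0.409·111.32)²) = √(4211.95289 + 2072.96997) = 79.278 km
2: √((0.274·111.32)² + (-0.235·111.32)²) = √(930.35248 + 684.35606) = 40.183 km
3: √((0.402·111.32)² + (0.772·111.32)²) = √(2002.61978 + 7385.51860) = 96.892 km
4: √((0.072·111.32)² + (0.200·111.32)²) = √(64.24087 + 495.68570) = 23.663 km
5: √((-1.018·111.32)² + (-0.089·111.32)²) = √(12842.27458 + 98.15816) = 113.756 km
Minimum: 4 at 23.663 km.

4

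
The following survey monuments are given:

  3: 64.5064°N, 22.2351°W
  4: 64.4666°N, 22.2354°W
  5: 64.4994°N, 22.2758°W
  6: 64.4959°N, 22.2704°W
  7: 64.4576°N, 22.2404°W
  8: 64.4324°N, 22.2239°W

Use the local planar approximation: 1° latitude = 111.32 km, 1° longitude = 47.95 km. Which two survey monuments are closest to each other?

5 and 6

Pairwise distances:
3–4: 4.4306 km
3–5: 2.1014 km
3–6: 2.0570 km
3–7: 5.4384 km
3–8: 8.2552 km
4–5: 4.1334 km
4–6: 3.6681 km
4–7: 1.0302 km
4–8: 3.8469 km
5–6: 0.4678 km
5–7: 4.9531 km
5–8: 7.8627 km
6–7: 4.4997 km
6–8: 7.4121 km
7–8: 2.9147 km
Closest pair: 5–6 at 0.4678 km.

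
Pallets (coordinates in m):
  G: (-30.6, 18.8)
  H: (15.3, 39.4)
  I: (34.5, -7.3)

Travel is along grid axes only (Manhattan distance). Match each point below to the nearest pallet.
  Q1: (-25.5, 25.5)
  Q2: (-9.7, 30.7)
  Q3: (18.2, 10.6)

Q1→G; Q2→G; Q3→H

Q1 at (-25.5, 25.5):
  G: 11.8 m
  H: 54.7 m
  I: 92.8 m
  → nearest: G (11.8 m)
Q2 at (-9.7, 30.7):
  G: 32.8 m
  H: 33.7 m
  I: 82.2 m
  → nearest: G (32.8 m)
Q3 at (18.2, 10.6):
  G: 57.0 m
  H: 31.7 m
  I: 34.2 m
  → nearest: H (31.7 m)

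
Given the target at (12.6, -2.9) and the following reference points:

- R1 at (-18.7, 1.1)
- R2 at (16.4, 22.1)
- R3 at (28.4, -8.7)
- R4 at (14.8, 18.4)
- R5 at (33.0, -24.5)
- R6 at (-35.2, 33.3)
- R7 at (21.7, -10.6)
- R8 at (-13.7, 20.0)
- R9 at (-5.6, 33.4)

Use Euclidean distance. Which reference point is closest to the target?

R7

Distances from (12.6, -2.9):
R1: 31.6
R2: 25.3
R3: 16.8
R4: 21.4
R5: 29.7
R6: 60.0
R7: 11.9
R8: 34.9
R9: 40.6
Minimum: R7 at 11.9.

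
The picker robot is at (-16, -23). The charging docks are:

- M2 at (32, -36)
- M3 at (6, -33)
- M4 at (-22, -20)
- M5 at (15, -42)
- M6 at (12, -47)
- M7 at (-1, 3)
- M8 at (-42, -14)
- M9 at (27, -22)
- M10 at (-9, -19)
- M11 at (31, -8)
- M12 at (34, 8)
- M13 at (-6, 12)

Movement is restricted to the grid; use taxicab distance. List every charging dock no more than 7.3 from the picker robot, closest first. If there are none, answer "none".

none

Distances from (-16, -23):
M2: 61
M3: 32
M4: 9
M5: 50
M6: 52
M7: 41
M8: 35
M9: 44
M10: 11
M11: 62
M12: 81
M13: 45
Threshold 7.3: none within range.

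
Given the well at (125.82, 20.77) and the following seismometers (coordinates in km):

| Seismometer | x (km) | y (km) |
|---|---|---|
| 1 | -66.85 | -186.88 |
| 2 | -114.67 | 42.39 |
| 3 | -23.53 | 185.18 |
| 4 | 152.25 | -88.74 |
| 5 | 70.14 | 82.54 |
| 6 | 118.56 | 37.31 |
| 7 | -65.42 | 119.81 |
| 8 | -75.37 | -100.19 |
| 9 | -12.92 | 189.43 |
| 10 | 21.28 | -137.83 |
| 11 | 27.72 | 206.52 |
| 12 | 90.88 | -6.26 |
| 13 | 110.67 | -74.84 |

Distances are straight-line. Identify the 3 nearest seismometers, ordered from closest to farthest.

Distances from (125.82, 20.77):
1: 283.27 km
2: 241.46 km
3: 222.12 km
4: 112.65 km
5: 83.16 km
6: 18.06 km
7: 215.36 km
8: 234.75 km
9: 218.39 km
10: 189.95 km
11: 210.06 km
12: 44.17 km
13: 96.80 km
Sorted: 6 (18.06 km) < 12 (44.17 km) < 5 (83.16 km) < 13 (96.80 km) < 4 (112.65 km) < …

6, 12, 5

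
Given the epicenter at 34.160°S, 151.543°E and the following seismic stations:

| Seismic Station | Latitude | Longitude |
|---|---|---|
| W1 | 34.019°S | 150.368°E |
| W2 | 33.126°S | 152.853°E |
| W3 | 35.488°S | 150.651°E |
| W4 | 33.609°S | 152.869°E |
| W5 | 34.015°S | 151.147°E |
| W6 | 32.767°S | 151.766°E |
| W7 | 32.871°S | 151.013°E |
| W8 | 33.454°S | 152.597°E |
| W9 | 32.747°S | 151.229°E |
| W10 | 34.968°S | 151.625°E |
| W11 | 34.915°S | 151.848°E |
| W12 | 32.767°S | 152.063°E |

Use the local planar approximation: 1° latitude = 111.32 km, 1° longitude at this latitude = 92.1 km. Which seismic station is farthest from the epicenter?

W3

Distances from 34.160°S, 151.543°E:
W1: √((0.141·111.32)² + (-1.175·92.1)²) = √(246.36818 + 11711.02731) = 109.350 km
W2: √((1.034·111.32)² + (1.310·92.1)²) = √(13249.13340 + 14556.66380) = 166.751 km
W3: √((-1.328·111.32)² + (-0.892·92.1)²) = √(21854.58406 + 6749.14827) = 169.126 km
W4: √((0.551·111.32)² + (1.326·92.1)²) = √(3762.26682 + 14914.41793) = 136.663 km
W5: √((0.145·111.32)² + (-0.396·92.1)²) = √(260.54479 + 1330.17761) = 39.884 km
W6: √((1.393·111.32)² + (0.223·92.1)²) = √(24046.32033 + 421.82177) = 156.423 km
W7: √((1.289·111.32)² + (-0.530·92.1)²) = √(20589.80483 + 2382.70897) = 151.567 km
W8: √((0.706·111.32)² + (1.054·92.1)²) = √(6176.68989 + 9423.24499) = 124.900 km
W9: √((1.413·111.32)² + (-0.314·92.1)²) = √(24741.76736 + 836.33170) = 159.932 km
W10: √((-0.808·111.32)² + (0.082·92.1)²) = √(8090.38366 + 57.03572) = 90.263 km
W11: √((-0.755·111.32)² + (0.305·92.1)²) = √(7063.83097 + 789.07619) = 88.617 km
W12: √((1.393·111.32)² + (0.520·92.1)²) = √(24046.32033 + 2293.64366) = 162.296 km
Maximum: W3 at 169.126 km.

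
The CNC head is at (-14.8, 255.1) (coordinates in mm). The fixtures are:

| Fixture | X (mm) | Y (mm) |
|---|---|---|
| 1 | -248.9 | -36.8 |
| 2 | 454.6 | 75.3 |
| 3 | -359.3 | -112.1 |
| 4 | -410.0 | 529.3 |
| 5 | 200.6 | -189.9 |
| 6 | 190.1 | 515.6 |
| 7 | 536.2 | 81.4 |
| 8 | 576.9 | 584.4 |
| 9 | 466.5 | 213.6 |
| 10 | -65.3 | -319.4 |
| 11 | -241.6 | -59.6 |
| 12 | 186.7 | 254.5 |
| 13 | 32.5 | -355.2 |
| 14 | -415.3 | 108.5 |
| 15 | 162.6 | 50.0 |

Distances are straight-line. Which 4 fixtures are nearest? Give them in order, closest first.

Distances from (-14.8, 255.1):
1: √((-234.1)² + (-291.9)²) = √(54802.810 + 85205.610) = 374.2 mm
2: √((469.4)² + (-179.8)²) = √(220336.360 + 32328.040) = 502.7 mm
3: √((-344.5)² + (-367.2)²) = √(118680.250 + 134835.840) = 503.5 mm
4: √((-395.2)² + (274.2)²) = √(156183.040 + 75185.640) = 481.0 mm
5: √((215.4)² + (-445.0)²) = √(46397.160 + 198025.000) = 494.4 mm
6: √((204.9)² + (260.5)²) = √(41984.010 + 67860.250) = 331.4 mm
7: √((551.0)² + (-173.7)²) = √(303601.000 + 30171.690) = 577.7 mm
8: √((591.7)² + (329.3)²) = √(350108.890 + 108438.490) = 677.2 mm
9: √((481.3)² + (-41.5)²) = √(231649.690 + 1722.250) = 483.1 mm
10: √((-50.5)² + (-574.5)²) = √(2550.250 + 330050.250) = 576.7 mm
11: √((-226.8)² + (-314.7)²) = √(51438.240 + 99036.090) = 387.9 mm
12: √((201.5)² + (-0.6)²) = √(40602.250 + 0.360) = 201.5 mm
13: √((47.3)² + (-610.3)²) = √(2237.290 + 372466.090) = 612.1 mm
14: √((-400.5)² + (-146.6)²) = √(160400.250 + 21491.560) = 426.5 mm
15: √((177.4)² + (-205.1)²) = √(31470.760 + 42066.010) = 271.2 mm
Sorted: 12 (201.5 mm) < 15 (271.2 mm) < 6 (331.4 mm) < 1 (374.2 mm) < 11 (387.9 mm) < 14 (426.5 mm) < …

12, 15, 6, 1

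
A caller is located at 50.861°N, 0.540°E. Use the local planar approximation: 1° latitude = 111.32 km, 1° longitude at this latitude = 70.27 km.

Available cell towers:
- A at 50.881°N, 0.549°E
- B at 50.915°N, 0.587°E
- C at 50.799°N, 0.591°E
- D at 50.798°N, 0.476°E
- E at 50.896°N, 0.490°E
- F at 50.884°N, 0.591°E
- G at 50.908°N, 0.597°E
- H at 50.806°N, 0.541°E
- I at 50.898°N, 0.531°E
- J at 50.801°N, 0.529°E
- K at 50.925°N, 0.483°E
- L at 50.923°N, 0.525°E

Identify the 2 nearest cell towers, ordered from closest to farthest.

Distances from 50.861°N, 0.540°E:
A: 2.314 km
B: 6.859 km
C: 7.777 km
D: 8.331 km
E: 5.246 km
F: 4.404 km
G: 6.589 km
H: 6.123 km
I: 4.167 km
J: 6.724 km
K: 8.173 km
L: 6.982 km
Sorted: A (2.314 km) < I (4.167 km) < F (4.404 km) < E (5.246 km) < …

A, I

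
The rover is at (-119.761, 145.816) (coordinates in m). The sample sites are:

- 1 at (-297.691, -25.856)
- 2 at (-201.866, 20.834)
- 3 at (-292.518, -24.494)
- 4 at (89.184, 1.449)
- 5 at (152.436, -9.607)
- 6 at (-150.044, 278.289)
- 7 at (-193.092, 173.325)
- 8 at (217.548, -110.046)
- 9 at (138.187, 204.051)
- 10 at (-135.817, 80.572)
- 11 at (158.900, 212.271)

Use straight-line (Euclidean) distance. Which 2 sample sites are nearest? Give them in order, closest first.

10, 7

Distances from (-119.761, 145.816):
1: √((-177.930)² + (-171.672)²) = √(31659.08490 + 29471.27558) = 247.246 m
2: √((-82.105)² + (-124.982)²) = √(6741.23103 + 15620.50032) = 149.538 m
3: √((-172.757)² + (-170.310)²) = √(29844.98105 + 29005.49610) = 242.591 m
4: √((208.945)² + (-144.367)²) = √(43658.01303 + 20841.83069) = 253.968 m
5: √((272.197)² + (-155.423)²) = √(74091.20681 + 24156.30893) = 313.445 m
6: √((-30.283)² + (132.473)²) = √(917.06009 + 17549.09573) = 135.890 m
7: √((-73.331)² + (27.509)²) = √(5377.43556 + 756.74508) = 78.321 m
8: √((337.309)² + (-255.862)²) = √(113777.36148 + 65465.36304) = 423.371 m
9: √((257.948)² + (58.235)²) = √(66537.17070 + 3391.31522) = 264.440 m
10: √((-16.056)² + (-65.244)²) = √(257.79514 + 4256.77954) = 67.191 m
11: √((278.661)² + (66.455)²) = √(77651.95292 + 4416.26702) = 286.476 m
Sorted: 10 (67.191 m) < 7 (78.321 m) < 6 (135.890 m) < 2 (149.538 m) < …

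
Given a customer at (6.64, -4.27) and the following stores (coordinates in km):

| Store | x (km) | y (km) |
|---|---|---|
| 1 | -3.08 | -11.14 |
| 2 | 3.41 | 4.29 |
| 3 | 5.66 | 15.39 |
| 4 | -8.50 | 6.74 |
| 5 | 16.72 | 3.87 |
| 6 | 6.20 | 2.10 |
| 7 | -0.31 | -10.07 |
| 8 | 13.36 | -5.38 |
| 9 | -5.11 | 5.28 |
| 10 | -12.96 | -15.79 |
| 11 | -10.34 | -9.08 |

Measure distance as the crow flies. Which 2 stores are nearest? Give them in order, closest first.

6, 8

Distances from (6.64, -4.27):
1: √((-9.72)² + (-6.87)²) = √(94.4784 + 47.1969) = 11.90 km
2: √((-3.23)² + (8.56)²) = √(10.4329 + 73.2736) = 9.15 km
3: √((-0.98)² + (19.66)²) = √(0.9604 + 386.5156) = 19.68 km
4: √((-15.14)² + (11.01)²) = √(229.2196 + 121.2201) = 18.72 km
5: √((10.08)² + (8.14)²) = √(101.6064 + 66.2596) = 12.96 km
6: √((-0.44)² + (6.37)²) = √(0.1936 + 40.5769) = 6.39 km
7: √((-6.95)² + (-5.80)²) = √(48.3025 + 33.6400) = 9.05 km
8: √((6.72)² + (-1.11)²) = √(45.1584 + 1.2321) = 6.81 km
9: √((-11.75)² + (9.55)²) = √(138.0625 + 91.2025) = 15.14 km
10: √((-19.60)² + (-11.52)²) = √(384.1600 + 132.7104) = 22.73 km
11: √((-16.98)² + (-4.81)²) = √(288.3204 + 23.1361) = 17.65 km
Sorted: 6 (6.39 km) < 8 (6.81 km) < 7 (9.05 km) < 2 (9.15 km) < …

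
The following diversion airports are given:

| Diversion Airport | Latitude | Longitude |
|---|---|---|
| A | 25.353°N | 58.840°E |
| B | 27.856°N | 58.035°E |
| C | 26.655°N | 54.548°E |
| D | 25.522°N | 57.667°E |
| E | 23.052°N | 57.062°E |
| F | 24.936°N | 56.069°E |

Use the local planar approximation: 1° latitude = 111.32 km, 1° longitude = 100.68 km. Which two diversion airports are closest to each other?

A and D

Pairwise distances:
A–D: √((0.169·111.32)² + (-1.173·100.68)²) = √(353.93198 + 13947.05257) = 119.587 km
D–F: √((-0.586·111.32)² + (-1.598·100.68)²) = √(4255.41213 + 25884.51093) = 173.609 km
E–F: √((1.884·111.32)² + (-0.993·100.68)²) = √(43985.36419 + 9995.04861) = 232.337 km
C–F: √((-1.719·111.32)² + (1.521·100.68)²) = √(36618.29750 + 23450.10771) = 245.089 km
B–D: √((-2.334·111.32)² + (-0.368·100.68)²) = √(67506.88968 + 1372.72028) = 262.449 km
D–E: √((-2.470·111.32)² + (-0.605·100.68)²) = √(75603.22157 + 3710.19865) = 281.626 km
A–F: √((-0.417·111.32)² + (-2.771·100.68)²) = √(2154.85725 + 77832.22849) = 282.820 km
A–B: √((2.503·111.32)² + (-0.805·100.68)²) = √(77636.88367 + 6568.68105) = 290.182 km
A–E: √((-2.301·111.32)² + (-1.778·100.68)²) = √(65611.44954 + 32044.23640) = 312.499 km
C–D: √((-1.133·111.32)² + (3.119·100.68)²) = √(15907.65689 + 98609.13820) = 338.403 km
B–C: √((-1.201·111.32)² + (-3.487·100.68)²) = √(17874.43859 + 123250.95938) = 375.667 km
B–F: √((-2.920·111.32)² + (-1.966·100.68)²) = √(105660.36296 + 39179.00846) = 380.578 km
A–C: √((1.302·111.32)² + (-4.292·100.68)²) = √(21007.20937 + 186726.44990) = 455.778 km
C–E: √((-3.603·111.32)² + (2.514·100.68)²) = √(160869.94731 + 64064.42911) = 474.272 km
B–E: √((-4.804·111.32)² + (-0.973·100.68)²) = √(285991.01744 + 9596.48291) = 543.680 km
Closest pair: A–D at 119.587 km.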